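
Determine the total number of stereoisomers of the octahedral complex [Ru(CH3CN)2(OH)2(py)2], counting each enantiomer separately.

6

An octahedron has six vertices in three trans pairs; every non-trans pair is cis.
Systematic placement gives 5 geometric isomers: CH3CN trans, OH trans, py trans; CH3CN trans, OH cis, py cis; CH3CN cis, OH cis, py trans; CH3CN cis, OH cis, py cis (chiral); CH3CN cis, OH trans, py cis.
One of these lacks any improper symmetry element and so occurs as an enantiomeric pair, giving 5 + 1 = 6 stereoisomers in total.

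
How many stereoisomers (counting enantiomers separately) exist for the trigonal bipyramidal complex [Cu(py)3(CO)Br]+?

A trigonal bipyramid has two axial and three equatorial sites, which are chemically inequivalent.
Working through the distinct placements yields 4 geometric isomers: CO axial, Br axial; CO equatorial, Br axial; CO axial, Br equatorial; CO equatorial, Br equatorial.
Each arrangement has an internal mirror plane or centre of symmetry, so none is chiral.

4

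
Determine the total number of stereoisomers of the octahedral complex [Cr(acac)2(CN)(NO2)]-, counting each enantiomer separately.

The six octahedral sites form three mutually perpendicular trans pairs.
Each acac is bidentate and must span two cis positions.
Systematic placement gives 2 geometric isomers: CN and NO2 mutually trans; CN and NO2 mutually cis (chiral).
One of these lacks any improper symmetry element and so occurs as an enantiomeric pair, giving 2 + 1 = 3 stereoisomers in total.

3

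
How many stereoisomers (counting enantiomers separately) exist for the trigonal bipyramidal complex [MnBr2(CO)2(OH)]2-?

6

In a trigonal bipyramid the two axial positions differ from the three equatorial ones.
Systematic enumeration (placing each ligand type in turn and discarding arrangements equivalent by rotation or reflection) gives 5 geometric isomers.
One of these lacks any improper symmetry element and so occurs as an enantiomeric pair, giving 5 + 1 = 6 stereoisomers in total.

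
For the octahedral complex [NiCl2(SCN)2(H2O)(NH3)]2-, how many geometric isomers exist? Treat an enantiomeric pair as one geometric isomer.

The distinct arrangements are (6 in all): Cl trans, SCN trans; Cl trans, SCN cis; Cl cis, SCN trans; Cl cis, SCN cis (3 arrangements, 2 chiral).

6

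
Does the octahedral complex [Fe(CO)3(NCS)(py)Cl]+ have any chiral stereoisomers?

In an octahedral complex each vertex has one trans partner and four cis neighbours.
The distinct arrangements are (4 in all): CO mer (3 arrangements); CO fac (chiral).
One of these lacks any improper symmetry element and so occurs as an enantiomeric pair, giving 4 + 1 = 5 stereoisomers in total.

yes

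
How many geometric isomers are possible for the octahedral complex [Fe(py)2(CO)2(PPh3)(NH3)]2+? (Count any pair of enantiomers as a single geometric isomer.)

In an octahedral complex each vertex has one trans partner and four cis neighbours.
Working through the distinct placements yields 6 geometric isomers: py trans, CO trans; py cis, CO trans; py trans, CO cis; py cis, CO cis (3 arrangements, 2 chiral).

6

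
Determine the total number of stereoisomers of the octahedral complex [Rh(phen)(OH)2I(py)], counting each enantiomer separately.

6

Each phen is bidentate and must span two cis positions.
The distinct arrangements are (4 in all): OH cis (3 arrangements, 2 chiral); OH trans.
Of these, 2 lack any improper symmetry element and so occur as enantiomeric pairs, giving 4 + 2 = 6 stereoisomers in total.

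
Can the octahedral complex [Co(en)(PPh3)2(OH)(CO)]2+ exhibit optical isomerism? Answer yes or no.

yes

The six octahedral sites form three mutually perpendicular trans pairs.
Each en is bidentate and must span two cis positions.
There are 4 geometric isomers: PPh3 cis (3 arrangements, 2 chiral); PPh3 trans.
Of these, 2 lack any improper symmetry element and so occur as enantiomeric pairs, giving 4 + 2 = 6 stereoisomers in total.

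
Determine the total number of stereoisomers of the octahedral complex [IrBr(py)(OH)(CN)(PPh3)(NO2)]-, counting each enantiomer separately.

An octahedron has six vertices in three trans pairs; every non-trans pair is cis.
Placing the ligands in turn and identifying arrangements related by rotation or reflection leaves 15 distinct geometric isomers.
Of these, 15 lack any improper symmetry element and so occur as enantiomeric pairs, giving 15 + 15 = 30 stereoisomers in total.

30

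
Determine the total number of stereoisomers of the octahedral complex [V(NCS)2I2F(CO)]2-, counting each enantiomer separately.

The six octahedral sites form three mutually perpendicular trans pairs.
Working through the distinct placements yields 6 geometric isomers: NCS trans, I trans; NCS cis, I cis (3 arrangements, 2 chiral); NCS trans, I cis; NCS cis, I trans.
Of these, 2 lack any improper symmetry element and so occur as enantiomeric pairs, giving 6 + 2 = 8 stereoisomers in total.

8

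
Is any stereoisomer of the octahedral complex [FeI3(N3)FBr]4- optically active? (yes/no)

An octahedron has six vertices in three trans pairs; every non-trans pair is cis.
Systematic placement gives 4 geometric isomers: I mer (3 arrangements); I fac (chiral).
One of these lacks any improper symmetry element and so occurs as an enantiomeric pair, giving 4 + 1 = 5 stereoisomers in total.

yes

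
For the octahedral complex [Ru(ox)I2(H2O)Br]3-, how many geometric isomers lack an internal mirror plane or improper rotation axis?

2

Each ox is bidentate and must span two cis positions.
Working through the distinct placements yields 4 geometric isomers: I cis (3 arrangements, 2 chiral); I trans.
Of these, 2 lack any improper symmetry element and so occur as enantiomeric pairs, giving 4 + 2 = 6 stereoisomers in total.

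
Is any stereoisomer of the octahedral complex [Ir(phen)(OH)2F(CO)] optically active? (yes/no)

An octahedron has six vertices in three trans pairs; every non-trans pair is cis.
Each phen is bidentate and must span two cis positions.
Working through the distinct placements yields 4 geometric isomers: OH cis (3 arrangements, 2 chiral); OH trans.
Of these, 2 lack any improper symmetry element and so occur as enantiomeric pairs, giving 4 + 2 = 6 stereoisomers in total.

yes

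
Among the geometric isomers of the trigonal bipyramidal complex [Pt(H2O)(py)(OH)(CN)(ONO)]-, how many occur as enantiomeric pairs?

10

In a trigonal bipyramid the two axial positions differ from the three equatorial ones.
Systematic enumeration (placing each ligand type in turn and discarding arrangements equivalent by rotation or reflection) gives 10 geometric isomers.
Of these, 10 lack any improper symmetry element and so occur as enantiomeric pairs, giving 10 + 10 = 20 stereoisomers in total.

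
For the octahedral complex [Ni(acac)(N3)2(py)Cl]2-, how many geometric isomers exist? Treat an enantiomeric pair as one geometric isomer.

Each acac is bidentate and must span two cis positions.
There are 4 geometric isomers: N3 cis (3 arrangements, 2 chiral); N3 trans.

4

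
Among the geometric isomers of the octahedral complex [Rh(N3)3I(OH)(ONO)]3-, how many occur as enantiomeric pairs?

1

Systematic placement gives 4 geometric isomers: N3 mer (3 arrangements); N3 fac (chiral).
One of these lacks any improper symmetry element and so occurs as an enantiomeric pair, giving 4 + 1 = 5 stereoisomers in total.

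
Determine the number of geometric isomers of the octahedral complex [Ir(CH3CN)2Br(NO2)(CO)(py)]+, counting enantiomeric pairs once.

9

An octahedron has six vertices in three trans pairs; every non-trans pair is cis.
Systematic enumeration (placing each ligand type in turn and discarding arrangements equivalent by rotation or reflection) gives 9 geometric isomers.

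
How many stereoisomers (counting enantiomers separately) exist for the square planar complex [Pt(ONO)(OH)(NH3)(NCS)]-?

A square has two trans pairs of vertices; adjacent vertices are cis.
There are 3 geometric isomers: (NCS/OH trans, NH3/ONO trans); (NCS/ONO trans, NH3/OH trans); (NCS/NH3 trans, OH/ONO trans).
Each arrangement has an internal mirror plane or centre of symmetry, so none is chiral.

3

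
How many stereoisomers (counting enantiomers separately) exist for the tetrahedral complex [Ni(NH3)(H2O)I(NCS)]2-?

All four vertices of a tetrahedron are equivalent and mutually adjacent, so cis/trans isomerism cannot arise.
Only one geometric arrangement is possible; it has no improper symmetry element, so it exists as a pair of enantiomers (2 stereoisomers).

2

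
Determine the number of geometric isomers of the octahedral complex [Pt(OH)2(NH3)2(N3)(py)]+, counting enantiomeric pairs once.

In an octahedral complex each vertex has one trans partner and four cis neighbours.
Systematic placement gives 6 geometric isomers: OH cis, NH3 cis (3 arrangements, 2 chiral); OH trans, NH3 cis; OH cis, NH3 trans; OH trans, NH3 trans.

6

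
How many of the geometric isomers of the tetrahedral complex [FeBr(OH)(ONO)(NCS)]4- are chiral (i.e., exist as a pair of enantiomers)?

All four vertices of a tetrahedron are equivalent and mutually adjacent, so cis/trans isomerism cannot arise.
Only one geometric arrangement is possible; it has no improper symmetry element, so it exists as a pair of enantiomers (2 stereoisomers).

1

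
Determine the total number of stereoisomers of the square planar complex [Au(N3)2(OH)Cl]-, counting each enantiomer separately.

A square has two trans pairs of vertices; adjacent vertices are cis.
There are 2 geometric isomers: N3 cis; N3 trans.
Each arrangement has an internal mirror plane or centre of symmetry, so none is chiral.

2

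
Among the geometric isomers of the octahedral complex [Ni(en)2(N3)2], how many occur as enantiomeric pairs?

1

The six octahedral sites form three mutually perpendicular trans pairs.
Each en is bidentate and must span two cis positions.
Working through the distinct placements yields 2 geometric isomers: N3 trans; N3 cis (chiral).
One of these lacks any improper symmetry element and so occurs as an enantiomeric pair, giving 2 + 1 = 3 stereoisomers in total.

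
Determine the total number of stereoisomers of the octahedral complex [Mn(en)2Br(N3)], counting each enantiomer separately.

The six octahedral sites form three mutually perpendicular trans pairs.
Each en is bidentate and must span two cis positions.
There are 2 geometric isomers: Br and N3 mutually trans; Br and N3 mutually cis (chiral).
One of these lacks any improper symmetry element and so occurs as an enantiomeric pair, giving 2 + 1 = 3 stereoisomers in total.

3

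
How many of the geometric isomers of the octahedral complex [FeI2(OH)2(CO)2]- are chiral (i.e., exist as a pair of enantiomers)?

An octahedron has six vertices in three trans pairs; every non-trans pair is cis.
Working through the distinct placements yields 5 geometric isomers: I trans, OH trans, CO trans; I cis, OH cis, CO trans; I cis, OH trans, CO cis; I cis, OH cis, CO cis (chiral); I trans, OH cis, CO cis.
One of these lacks any improper symmetry element and so occurs as an enantiomeric pair, giving 5 + 1 = 6 stereoisomers in total.

1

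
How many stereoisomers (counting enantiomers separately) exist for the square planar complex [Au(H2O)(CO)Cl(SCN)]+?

Systematic placement gives 3 geometric isomers: (CO/H2O trans, Cl/SCN trans); (CO/SCN trans, Cl/H2O trans); (CO/Cl trans, H2O/SCN trans).
Each arrangement has an internal mirror plane or centre of symmetry, so none is chiral.

3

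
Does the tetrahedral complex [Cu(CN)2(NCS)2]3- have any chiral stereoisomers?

no

In a tetrahedral complex all four positions are equivalent and every pair of ligands is adjacent — there is no cis/trans distinction.
Only one geometric arrangement is possible.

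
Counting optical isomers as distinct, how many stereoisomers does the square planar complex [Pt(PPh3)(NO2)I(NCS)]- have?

A square has two trans pairs of vertices; adjacent vertices are cis.
The distinct arrangements are (3 in all): (I/NO2 trans, NCS/PPh3 trans); (I/PPh3 trans, NCS/NO2 trans); (I/NCS trans, NO2/PPh3 trans).
Each arrangement has an internal mirror plane or centre of symmetry, so none is chiral.

3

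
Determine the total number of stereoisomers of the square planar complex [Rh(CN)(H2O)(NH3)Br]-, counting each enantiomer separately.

3

In a square planar complex each vertex has one trans partner and two cis neighbours.
Working through the distinct placements yields 3 geometric isomers: (Br/H2O trans, CN/NH3 trans); (Br/NH3 trans, CN/H2O trans); (Br/CN trans, H2O/NH3 trans).
Each arrangement has an internal mirror plane or centre of symmetry, so none is chiral.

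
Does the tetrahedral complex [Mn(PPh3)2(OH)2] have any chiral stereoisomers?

Only one geometric arrangement is possible.

no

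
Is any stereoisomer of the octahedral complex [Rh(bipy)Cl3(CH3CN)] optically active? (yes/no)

no

In an octahedral complex each vertex has one trans partner and four cis neighbours.
Each bipy is bidentate and must span two cis positions.
Systematic placement gives 2 geometric isomers: Cl fac; Cl mer.
Each arrangement has an internal mirror plane or centre of symmetry, so none is chiral.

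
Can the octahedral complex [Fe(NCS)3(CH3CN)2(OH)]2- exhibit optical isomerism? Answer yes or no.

An octahedron has six vertices in three trans pairs; every non-trans pair is cis.
The distinct arrangements are (3 in all): NCS mer, CH3CN trans; NCS fac, CH3CN cis; NCS mer, CH3CN cis.
Each arrangement has an internal mirror plane or centre of symmetry, so none is chiral.

no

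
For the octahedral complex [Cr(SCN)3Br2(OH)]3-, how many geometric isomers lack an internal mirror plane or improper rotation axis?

An octahedron has six vertices in three trans pairs; every non-trans pair is cis.
Systematic placement gives 3 geometric isomers: SCN mer, Br trans; SCN mer, Br cis; SCN fac, Br cis.
Each arrangement has an internal mirror plane or centre of symmetry, so none is chiral.

0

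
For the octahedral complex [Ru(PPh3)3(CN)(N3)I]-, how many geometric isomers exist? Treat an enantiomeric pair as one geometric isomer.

In an octahedral complex each vertex has one trans partner and four cis neighbours.
There are 4 geometric isomers: PPh3 mer (3 arrangements); PPh3 fac (chiral).

4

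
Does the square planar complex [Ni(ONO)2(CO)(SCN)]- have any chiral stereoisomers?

In a square planar complex each vertex has one trans partner and two cis neighbours.
Systematic placement gives 2 geometric isomers: ONO cis; ONO trans.
Each arrangement has an internal mirror plane or centre of symmetry, so none is chiral.

no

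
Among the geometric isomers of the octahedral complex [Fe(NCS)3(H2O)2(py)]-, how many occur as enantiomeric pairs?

0

The six octahedral sites form three mutually perpendicular trans pairs.
The distinct arrangements are (3 in all): NCS mer, H2O trans; NCS fac, H2O cis; NCS mer, H2O cis.
Each arrangement has an internal mirror plane or centre of symmetry, so none is chiral.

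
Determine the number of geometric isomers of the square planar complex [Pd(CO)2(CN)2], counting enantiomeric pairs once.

In a square planar complex each vertex has one trans partner and two cis neighbours.
There are 2 geometric isomers: CO cis; CO trans.

2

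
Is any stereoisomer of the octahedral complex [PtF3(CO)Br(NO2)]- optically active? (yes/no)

The six octahedral sites form three mutually perpendicular trans pairs.
Systematic placement gives 4 geometric isomers: F mer (3 arrangements); F fac (chiral).
One of these lacks any improper symmetry element and so occurs as an enantiomeric pair, giving 4 + 1 = 5 stereoisomers in total.

yes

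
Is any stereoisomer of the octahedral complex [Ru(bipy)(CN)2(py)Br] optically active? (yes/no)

Each bipy is bidentate and must span two cis positions.
There are 4 geometric isomers: CN cis (3 arrangements, 2 chiral); CN trans.
Of these, 2 lack any improper symmetry element and so occur as enantiomeric pairs, giving 4 + 2 = 6 stereoisomers in total.

yes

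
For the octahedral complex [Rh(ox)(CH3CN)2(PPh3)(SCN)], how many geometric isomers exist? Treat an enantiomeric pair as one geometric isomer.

4

Each ox is bidentate and must span two cis positions.
Working through the distinct placements yields 4 geometric isomers: CH3CN trans; CH3CN cis (3 arrangements, 2 chiral).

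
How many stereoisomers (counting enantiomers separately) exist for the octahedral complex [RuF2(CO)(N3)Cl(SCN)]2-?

Placing the ligands in turn and identifying arrangements related by rotation or reflection leaves 9 distinct geometric isomers.
Of these, 6 lack any improper symmetry element and so occur as enantiomeric pairs, giving 9 + 6 = 15 stereoisomers in total.

15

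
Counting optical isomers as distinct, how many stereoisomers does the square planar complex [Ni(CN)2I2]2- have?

2

A square has two trans pairs of vertices; adjacent vertices are cis.
The distinct arrangements are (2 in all): CN cis; CN trans.
Each arrangement has an internal mirror plane or centre of symmetry, so none is chiral.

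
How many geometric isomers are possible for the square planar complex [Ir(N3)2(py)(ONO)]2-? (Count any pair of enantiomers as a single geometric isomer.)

2

A square has two trans pairs of vertices; adjacent vertices are cis.
Working through the distinct placements yields 2 geometric isomers: N3 cis; N3 trans.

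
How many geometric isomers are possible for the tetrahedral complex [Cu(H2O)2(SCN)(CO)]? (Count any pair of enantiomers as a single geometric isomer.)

1

Only one geometric arrangement is possible.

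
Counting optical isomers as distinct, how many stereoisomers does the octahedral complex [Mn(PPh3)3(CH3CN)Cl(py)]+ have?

5

Systematic placement gives 4 geometric isomers: PPh3 mer (3 arrangements); PPh3 fac (chiral).
One of these lacks any improper symmetry element and so occurs as an enantiomeric pair, giving 4 + 1 = 5 stereoisomers in total.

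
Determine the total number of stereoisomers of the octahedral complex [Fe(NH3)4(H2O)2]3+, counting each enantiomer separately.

An octahedron has six vertices in three trans pairs; every non-trans pair is cis.
Systematic placement gives 2 geometric isomers: H2O trans; H2O cis.
Each arrangement has an internal mirror plane or centre of symmetry, so none is chiral.

2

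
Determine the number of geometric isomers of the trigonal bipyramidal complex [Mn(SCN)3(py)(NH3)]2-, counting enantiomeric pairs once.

4

A trigonal bipyramid has two axial and three equatorial sites, which are chemically inequivalent.
The distinct arrangements are (4 in all): py equatorial, NH3 axial; py axial, NH3 axial; py equatorial, NH3 equatorial; py axial, NH3 equatorial.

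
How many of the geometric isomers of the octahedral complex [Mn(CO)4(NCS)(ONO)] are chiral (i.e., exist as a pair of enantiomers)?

0

Working through the distinct placements yields 2 geometric isomers: NCS and ONO mutually trans; NCS and ONO mutually cis.
Each arrangement has an internal mirror plane or centre of symmetry, so none is chiral.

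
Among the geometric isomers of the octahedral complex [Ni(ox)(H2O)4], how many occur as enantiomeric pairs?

0

In an octahedral complex each vertex has one trans partner and four cis neighbours.
Each ox is bidentate and must span two cis positions.
Only one geometric arrangement is possible.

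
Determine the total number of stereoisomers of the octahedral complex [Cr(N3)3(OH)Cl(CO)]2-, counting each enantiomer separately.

In an octahedral complex each vertex has one trans partner and four cis neighbours.
There are 4 geometric isomers: N3 mer (3 arrangements); N3 fac (chiral).
One of these lacks any improper symmetry element and so occurs as an enantiomeric pair, giving 4 + 1 = 5 stereoisomers in total.

5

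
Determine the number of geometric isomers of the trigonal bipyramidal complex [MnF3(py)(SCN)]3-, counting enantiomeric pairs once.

A trigonal bipyramid has two axial and three equatorial sites, which are chemically inequivalent.
The distinct arrangements are (4 in all): py equatorial, SCN equatorial; py equatorial, SCN axial; py axial, SCN equatorial; py axial, SCN axial.

4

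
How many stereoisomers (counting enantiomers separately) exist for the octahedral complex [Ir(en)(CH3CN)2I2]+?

In an octahedral complex each vertex has one trans partner and four cis neighbours.
Each en is bidentate and must span two cis positions.
The distinct arrangements are (3 in all): CH3CN trans, I cis; CH3CN cis, I cis (chiral); CH3CN cis, I trans.
One of these lacks any improper symmetry element and so occurs as an enantiomeric pair, giving 3 + 1 = 4 stereoisomers in total.

4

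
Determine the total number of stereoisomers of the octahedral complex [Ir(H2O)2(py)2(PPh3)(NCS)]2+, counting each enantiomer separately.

8

The six octahedral sites form three mutually perpendicular trans pairs.
Systematic placement gives 6 geometric isomers: H2O trans, py trans; H2O trans, py cis; H2O cis, py trans; H2O cis, py cis (3 arrangements, 2 chiral).
Of these, 2 lack any improper symmetry element and so occur as enantiomeric pairs, giving 6 + 2 = 8 stereoisomers in total.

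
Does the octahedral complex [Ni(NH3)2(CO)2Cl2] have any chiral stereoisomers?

An octahedron has six vertices in three trans pairs; every non-trans pair is cis.
Working through the distinct placements yields 5 geometric isomers: NH3 trans, CO trans, Cl trans; NH3 cis, CO trans, Cl cis; NH3 trans, CO cis, Cl cis; NH3 cis, CO cis, Cl cis (chiral); NH3 cis, CO cis, Cl trans.
One of these lacks any improper symmetry element and so occurs as an enantiomeric pair, giving 5 + 1 = 6 stereoisomers in total.

yes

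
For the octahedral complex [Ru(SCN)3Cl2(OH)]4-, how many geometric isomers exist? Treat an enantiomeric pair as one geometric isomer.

The six octahedral sites form three mutually perpendicular trans pairs.
Systematic placement gives 3 geometric isomers: SCN mer, Cl trans; SCN mer, Cl cis; SCN fac, Cl cis.

3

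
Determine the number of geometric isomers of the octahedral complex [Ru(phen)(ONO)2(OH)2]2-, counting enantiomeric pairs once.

The six octahedral sites form three mutually perpendicular trans pairs.
Each phen is bidentate and must span two cis positions.
Systematic placement gives 3 geometric isomers: ONO cis, OH trans; ONO cis, OH cis (chiral); ONO trans, OH cis.

3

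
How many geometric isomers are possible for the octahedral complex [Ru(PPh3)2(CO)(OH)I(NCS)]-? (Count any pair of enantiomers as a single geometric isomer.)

An octahedron has six vertices in three trans pairs; every non-trans pair is cis.
Exhaustive case analysis gives 9 geometric isomers.

9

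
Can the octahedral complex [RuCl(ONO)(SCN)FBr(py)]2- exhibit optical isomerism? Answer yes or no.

The six octahedral sites form three mutually perpendicular trans pairs.
Placing the ligands in turn and identifying arrangements related by rotation or reflection leaves 15 distinct geometric isomers.
Of these, 15 lack any improper symmetry element and so occur as enantiomeric pairs, giving 15 + 15 = 30 stereoisomers in total.

yes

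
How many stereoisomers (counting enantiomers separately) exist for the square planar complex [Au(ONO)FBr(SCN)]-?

A square has two trans pairs of vertices; adjacent vertices are cis.
The distinct arrangements are (3 in all): (Br/ONO trans, F/SCN trans); (Br/SCN trans, F/ONO trans); (Br/F trans, ONO/SCN trans).
Each arrangement has an internal mirror plane or centre of symmetry, so none is chiral.

3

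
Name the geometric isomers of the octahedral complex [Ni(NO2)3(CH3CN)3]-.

fac and mer

An octahedron has six vertices in three trans pairs; every non-trans pair is cis.
Working through the distinct placements yields 2 geometric isomers: NO2 mer; NO2 fac.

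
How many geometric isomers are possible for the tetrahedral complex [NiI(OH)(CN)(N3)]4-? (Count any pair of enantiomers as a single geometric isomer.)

All four vertices of a tetrahedron are equivalent and mutually adjacent, so cis/trans isomerism cannot arise.
Only one geometric arrangement is possible; it has no improper symmetry element, so it exists as a pair of enantiomers (2 stereoisomers).

1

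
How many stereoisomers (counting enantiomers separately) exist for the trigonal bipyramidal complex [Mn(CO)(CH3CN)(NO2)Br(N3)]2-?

A trigonal bipyramid has two axial and three equatorial sites, which are chemically inequivalent.
Placing the ligands in turn and identifying arrangements related by rotation or reflection leaves 10 distinct geometric isomers.
Of these, 10 lack any improper symmetry element and so occur as enantiomeric pairs, giving 10 + 10 = 20 stereoisomers in total.

20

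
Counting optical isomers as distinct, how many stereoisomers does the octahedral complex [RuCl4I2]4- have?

An octahedron has six vertices in three trans pairs; every non-trans pair is cis.
Working through the distinct placements yields 2 geometric isomers: I trans; I cis.
Each arrangement has an internal mirror plane or centre of symmetry, so none is chiral.

2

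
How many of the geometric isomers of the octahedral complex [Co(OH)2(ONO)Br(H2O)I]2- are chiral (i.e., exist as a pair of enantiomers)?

6

Systematic enumeration (placing each ligand type in turn and discarding arrangements equivalent by rotation or reflection) gives 9 geometric isomers.
Of these, 6 lack any improper symmetry element and so occur as enantiomeric pairs, giving 9 + 6 = 15 stereoisomers in total.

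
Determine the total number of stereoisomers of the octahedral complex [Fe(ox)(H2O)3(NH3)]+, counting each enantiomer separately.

2

The six octahedral sites form three mutually perpendicular trans pairs.
Each ox is bidentate and must span two cis positions.
There are 2 geometric isomers: H2O mer; H2O fac.
Each arrangement has an internal mirror plane or centre of symmetry, so none is chiral.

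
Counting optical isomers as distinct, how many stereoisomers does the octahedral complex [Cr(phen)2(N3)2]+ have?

3

An octahedron has six vertices in three trans pairs; every non-trans pair is cis.
Each phen is bidentate and must span two cis positions.
There are 2 geometric isomers: N3 trans; N3 cis (chiral).
One of these lacks any improper symmetry element and so occurs as an enantiomeric pair, giving 2 + 1 = 3 stereoisomers in total.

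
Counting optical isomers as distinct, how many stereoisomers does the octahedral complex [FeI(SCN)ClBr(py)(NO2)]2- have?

30

The six octahedral sites form three mutually perpendicular trans pairs.
Exhaustive case analysis gives 15 geometric isomers.
Of these, 15 lack any improper symmetry element and so occur as enantiomeric pairs, giving 15 + 15 = 30 stereoisomers in total.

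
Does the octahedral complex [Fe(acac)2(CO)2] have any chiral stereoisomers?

yes

In an octahedral complex each vertex has one trans partner and four cis neighbours.
Each acac is bidentate and must span two cis positions.
There are 2 geometric isomers: CO trans; CO cis (chiral).
One of these lacks any improper symmetry element and so occurs as an enantiomeric pair, giving 2 + 1 = 3 stereoisomers in total.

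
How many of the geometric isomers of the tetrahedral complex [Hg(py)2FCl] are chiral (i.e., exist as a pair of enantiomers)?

0

In a tetrahedral complex all four positions are equivalent and every pair of ligands is adjacent — there is no cis/trans distinction.
Only one geometric arrangement is possible.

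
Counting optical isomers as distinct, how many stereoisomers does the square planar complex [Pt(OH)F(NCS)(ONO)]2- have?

3

In a square planar complex each vertex has one trans partner and two cis neighbours.
Working through the distinct placements yields 3 geometric isomers: (F/OH trans, NCS/ONO trans); (F/ONO trans, NCS/OH trans); (F/NCS trans, OH/ONO trans).
Each arrangement has an internal mirror plane or centre of symmetry, so none is chiral.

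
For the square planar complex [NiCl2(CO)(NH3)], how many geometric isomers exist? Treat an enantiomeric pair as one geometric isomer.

2

A square has two trans pairs of vertices; adjacent vertices are cis.
There are 2 geometric isomers: Cl cis; Cl trans.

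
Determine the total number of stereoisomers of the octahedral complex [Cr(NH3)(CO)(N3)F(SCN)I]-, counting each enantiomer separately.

Exhaustive case analysis gives 15 geometric isomers.
Of these, 15 lack any improper symmetry element and so occur as enantiomeric pairs, giving 15 + 15 = 30 stereoisomers in total.

30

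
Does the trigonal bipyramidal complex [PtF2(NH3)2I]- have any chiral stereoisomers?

A trigonal bipyramid has two axial and three equatorial sites, which are chemically inequivalent.
Systematic enumeration (placing each ligand type in turn and discarding arrangements equivalent by rotation or reflection) gives 5 geometric isomers.
One of these lacks any improper symmetry element and so occurs as an enantiomeric pair, giving 5 + 1 = 6 stereoisomers in total.

yes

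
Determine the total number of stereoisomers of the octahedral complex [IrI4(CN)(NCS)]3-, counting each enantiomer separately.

2

Systematic placement gives 2 geometric isomers: CN and NCS mutually cis; CN and NCS mutually trans.
Each arrangement has an internal mirror plane or centre of symmetry, so none is chiral.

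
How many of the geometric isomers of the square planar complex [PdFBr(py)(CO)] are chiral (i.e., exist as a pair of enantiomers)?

0

A square has two trans pairs of vertices; adjacent vertices are cis.
Working through the distinct placements yields 3 geometric isomers: (Br/F trans, CO/py trans); (Br/py trans, CO/F trans); (Br/CO trans, F/py trans).
Each arrangement has an internal mirror plane or centre of symmetry, so none is chiral.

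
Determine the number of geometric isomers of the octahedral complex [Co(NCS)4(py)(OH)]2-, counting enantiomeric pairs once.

Systematic placement gives 2 geometric isomers: py and OH mutually trans; py and OH mutually cis.

2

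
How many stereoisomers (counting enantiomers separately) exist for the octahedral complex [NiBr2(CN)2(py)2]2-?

6

An octahedron has six vertices in three trans pairs; every non-trans pair is cis.
There are 5 geometric isomers: Br trans, CN trans, py trans; Br trans, CN cis, py cis; Br cis, CN cis, py trans; Br cis, CN cis, py cis (chiral); Br cis, CN trans, py cis.
One of these lacks any improper symmetry element and so occurs as an enantiomeric pair, giving 5 + 1 = 6 stereoisomers in total.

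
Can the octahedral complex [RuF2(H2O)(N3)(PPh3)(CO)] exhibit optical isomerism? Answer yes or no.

Exhaustive case analysis gives 9 geometric isomers.
Of these, 6 lack any improper symmetry element and so occur as enantiomeric pairs, giving 9 + 6 = 15 stereoisomers in total.

yes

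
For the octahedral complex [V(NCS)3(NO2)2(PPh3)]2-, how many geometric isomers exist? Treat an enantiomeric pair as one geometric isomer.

An octahedron has six vertices in three trans pairs; every non-trans pair is cis.
Systematic placement gives 3 geometric isomers: NCS mer, NO2 cis; NCS mer, NO2 trans; NCS fac, NO2 cis.

3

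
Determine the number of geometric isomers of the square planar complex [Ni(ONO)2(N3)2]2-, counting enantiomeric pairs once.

Working through the distinct placements yields 2 geometric isomers: ONO cis; ONO trans.

2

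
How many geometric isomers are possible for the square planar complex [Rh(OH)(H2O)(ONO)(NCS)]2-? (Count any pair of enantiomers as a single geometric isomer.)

3

In a square planar complex each vertex has one trans partner and two cis neighbours.
The distinct arrangements are (3 in all): (H2O/OH trans, NCS/ONO trans); (H2O/ONO trans, NCS/OH trans); (H2O/NCS trans, OH/ONO trans).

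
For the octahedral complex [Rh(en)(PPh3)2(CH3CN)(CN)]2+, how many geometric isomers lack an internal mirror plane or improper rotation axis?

2

In an octahedral complex each vertex has one trans partner and four cis neighbours.
Each en is bidentate and must span two cis positions.
Working through the distinct placements yields 4 geometric isomers: PPh3 cis (3 arrangements, 2 chiral); PPh3 trans.
Of these, 2 lack any improper symmetry element and so occur as enantiomeric pairs, giving 4 + 2 = 6 stereoisomers in total.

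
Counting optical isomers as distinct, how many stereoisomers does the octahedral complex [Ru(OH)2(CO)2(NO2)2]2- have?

6

The six octahedral sites form three mutually perpendicular trans pairs.
There are 5 geometric isomers: OH trans, CO trans, NO2 trans; OH cis, CO trans, NO2 cis; OH trans, CO cis, NO2 cis; OH cis, CO cis, NO2 cis (chiral); OH cis, CO cis, NO2 trans.
One of these lacks any improper symmetry element and so occurs as an enantiomeric pair, giving 5 + 1 = 6 stereoisomers in total.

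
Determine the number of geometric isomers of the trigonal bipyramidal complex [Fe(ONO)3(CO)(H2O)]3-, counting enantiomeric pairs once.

4

A trigonal bipyramid has two axial and three equatorial sites, which are chemically inequivalent.
Working through the distinct placements yields 4 geometric isomers: CO axial, H2O axial; CO axial, H2O equatorial; CO equatorial, H2O axial; CO equatorial, H2O equatorial.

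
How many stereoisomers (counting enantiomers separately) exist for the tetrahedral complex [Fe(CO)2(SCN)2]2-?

Only one geometric arrangement is possible.

1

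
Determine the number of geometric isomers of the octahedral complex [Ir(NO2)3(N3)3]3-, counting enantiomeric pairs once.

2

Systematic placement gives 2 geometric isomers: NO2 mer; NO2 fac.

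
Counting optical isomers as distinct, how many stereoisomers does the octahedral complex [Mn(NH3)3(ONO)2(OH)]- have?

An octahedron has six vertices in three trans pairs; every non-trans pair is cis.
The distinct arrangements are (3 in all): NH3 mer, ONO trans; NH3 mer, ONO cis; NH3 fac, ONO cis.
Each arrangement has an internal mirror plane or centre of symmetry, so none is chiral.

3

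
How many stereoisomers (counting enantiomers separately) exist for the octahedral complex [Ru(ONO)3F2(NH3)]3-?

3

The six octahedral sites form three mutually perpendicular trans pairs.
The distinct arrangements are (3 in all): ONO mer, F trans; ONO mer, F cis; ONO fac, F cis.
Each arrangement has an internal mirror plane or centre of symmetry, so none is chiral.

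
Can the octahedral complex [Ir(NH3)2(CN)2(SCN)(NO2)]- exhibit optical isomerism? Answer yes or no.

yes

In an octahedral complex each vertex has one trans partner and four cis neighbours.
Systematic placement gives 6 geometric isomers: NH3 trans, CN trans; NH3 cis, CN trans; NH3 cis, CN cis (3 arrangements, 2 chiral); NH3 trans, CN cis.
Of these, 2 lack any improper symmetry element and so occur as enantiomeric pairs, giving 6 + 2 = 8 stereoisomers in total.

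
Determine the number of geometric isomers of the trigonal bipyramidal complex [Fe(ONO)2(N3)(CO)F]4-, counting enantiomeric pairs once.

A trigonal bipyramid has two axial and three equatorial sites, which are chemically inequivalent.
Placing the ligands in turn and identifying arrangements related by rotation or reflection leaves 7 distinct geometric isomers.

7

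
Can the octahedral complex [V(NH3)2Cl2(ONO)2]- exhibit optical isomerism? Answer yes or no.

yes

The distinct arrangements are (5 in all): NH3 trans, Cl trans, ONO trans; NH3 cis, Cl trans, ONO cis; NH3 cis, Cl cis, ONO trans; NH3 cis, Cl cis, ONO cis (chiral); NH3 trans, Cl cis, ONO cis.
One of these lacks any improper symmetry element and so occurs as an enantiomeric pair, giving 5 + 1 = 6 stereoisomers in total.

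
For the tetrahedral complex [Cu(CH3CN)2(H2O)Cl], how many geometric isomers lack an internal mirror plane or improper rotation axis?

All four vertices of a tetrahedron are equivalent and mutually adjacent, so cis/trans isomerism cannot arise.
Only one geometric arrangement is possible.

0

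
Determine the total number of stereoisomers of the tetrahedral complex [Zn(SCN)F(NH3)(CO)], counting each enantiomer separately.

2

In a tetrahedral complex all four positions are equivalent and every pair of ligands is adjacent — there is no cis/trans distinction.
Only one geometric arrangement is possible; it has no improper symmetry element, so it exists as a pair of enantiomers (2 stereoisomers).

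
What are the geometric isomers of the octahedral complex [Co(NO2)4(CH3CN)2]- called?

cis and trans

The distinct arrangements are (2 in all): CH3CN trans; CH3CN cis.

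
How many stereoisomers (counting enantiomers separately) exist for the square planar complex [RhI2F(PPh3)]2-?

In a square planar complex each vertex has one trans partner and two cis neighbours.
The distinct arrangements are (2 in all): I cis; I trans.
Each arrangement has an internal mirror plane or centre of symmetry, so none is chiral.

2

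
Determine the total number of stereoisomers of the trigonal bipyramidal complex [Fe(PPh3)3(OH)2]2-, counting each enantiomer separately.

3

In a trigonal bipyramid the two axial positions differ from the three equatorial ones.
There are 3 geometric isomers: OH both axial; OH one axial, one equatorial; OH both equatorial.
Each arrangement has an internal mirror plane or centre of symmetry, so none is chiral.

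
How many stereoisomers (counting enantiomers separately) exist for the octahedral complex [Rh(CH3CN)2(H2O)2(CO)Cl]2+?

In an octahedral complex each vertex has one trans partner and four cis neighbours.
The distinct arrangements are (6 in all): CH3CN trans, H2O trans; CH3CN trans, H2O cis; CH3CN cis, H2O trans; CH3CN cis, H2O cis (3 arrangements, 2 chiral).
Of these, 2 lack any improper symmetry element and so occur as enantiomeric pairs, giving 6 + 2 = 8 stereoisomers in total.

8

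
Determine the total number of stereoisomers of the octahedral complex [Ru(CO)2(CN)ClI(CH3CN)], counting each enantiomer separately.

In an octahedral complex each vertex has one trans partner and four cis neighbours.
Placing the ligands in turn and identifying arrangements related by rotation or reflection leaves 9 distinct geometric isomers.
Of these, 6 lack any improper symmetry element and so occur as enantiomeric pairs, giving 9 + 6 = 15 stereoisomers in total.

15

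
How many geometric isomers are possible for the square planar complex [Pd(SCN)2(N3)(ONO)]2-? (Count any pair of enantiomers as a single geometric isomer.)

In a square planar complex each vertex has one trans partner and two cis neighbours.
There are 2 geometric isomers: SCN cis; SCN trans.

2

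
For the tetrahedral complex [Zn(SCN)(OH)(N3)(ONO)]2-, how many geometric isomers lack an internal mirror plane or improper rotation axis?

1

In a tetrahedral complex all four positions are equivalent and every pair of ligands is adjacent — there is no cis/trans distinction.
Only one geometric arrangement is possible; it has no improper symmetry element, so it exists as a pair of enantiomers (2 stereoisomers).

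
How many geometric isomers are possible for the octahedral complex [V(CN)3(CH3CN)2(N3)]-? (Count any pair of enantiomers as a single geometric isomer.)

An octahedron has six vertices in three trans pairs; every non-trans pair is cis.
There are 3 geometric isomers: CN mer, CH3CN trans; CN fac, CH3CN cis; CN mer, CH3CN cis.

3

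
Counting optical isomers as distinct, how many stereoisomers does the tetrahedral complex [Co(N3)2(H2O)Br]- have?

In a tetrahedral complex all four positions are equivalent and every pair of ligands is adjacent — there is no cis/trans distinction.
Only one geometric arrangement is possible.

1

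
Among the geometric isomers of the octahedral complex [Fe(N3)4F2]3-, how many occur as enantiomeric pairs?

0

The six octahedral sites form three mutually perpendicular trans pairs.
The distinct arrangements are (2 in all): F trans; F cis.
Each arrangement has an internal mirror plane or centre of symmetry, so none is chiral.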